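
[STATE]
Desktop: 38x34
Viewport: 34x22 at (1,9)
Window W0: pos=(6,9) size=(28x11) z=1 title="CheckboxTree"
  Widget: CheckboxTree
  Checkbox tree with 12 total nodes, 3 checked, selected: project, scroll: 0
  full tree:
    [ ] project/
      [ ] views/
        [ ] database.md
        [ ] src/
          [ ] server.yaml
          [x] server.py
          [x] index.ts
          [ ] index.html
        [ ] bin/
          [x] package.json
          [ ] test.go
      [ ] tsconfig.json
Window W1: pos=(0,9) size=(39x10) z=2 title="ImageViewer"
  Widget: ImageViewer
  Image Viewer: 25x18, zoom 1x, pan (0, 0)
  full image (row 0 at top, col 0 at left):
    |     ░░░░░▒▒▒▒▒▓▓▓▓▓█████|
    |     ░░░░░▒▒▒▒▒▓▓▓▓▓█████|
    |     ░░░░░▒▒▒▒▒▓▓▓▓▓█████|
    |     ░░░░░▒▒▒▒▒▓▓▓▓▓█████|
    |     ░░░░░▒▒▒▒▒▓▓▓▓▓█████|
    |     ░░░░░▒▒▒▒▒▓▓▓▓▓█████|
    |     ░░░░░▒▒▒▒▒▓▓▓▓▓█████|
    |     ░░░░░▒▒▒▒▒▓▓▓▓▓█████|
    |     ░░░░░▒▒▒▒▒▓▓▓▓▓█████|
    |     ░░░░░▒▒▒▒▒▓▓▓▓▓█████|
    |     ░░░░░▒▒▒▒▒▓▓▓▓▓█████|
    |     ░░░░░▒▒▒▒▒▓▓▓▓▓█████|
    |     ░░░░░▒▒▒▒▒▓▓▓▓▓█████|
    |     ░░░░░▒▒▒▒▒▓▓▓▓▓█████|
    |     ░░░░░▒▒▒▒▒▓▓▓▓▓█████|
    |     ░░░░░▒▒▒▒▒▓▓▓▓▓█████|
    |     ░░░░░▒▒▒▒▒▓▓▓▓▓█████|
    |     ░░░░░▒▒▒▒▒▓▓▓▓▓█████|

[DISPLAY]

━━━━━━━━━━━━━━━━━━━━━━━━━━━━━━━━━━
 ImageViewer                      
──────────────────────────────────
     ░░░░░▒▒▒▒▒▓▓▓▓▓█████         
     ░░░░░▒▒▒▒▒▓▓▓▓▓█████         
     ░░░░░▒▒▒▒▒▓▓▓▓▓█████         
     ░░░░░▒▒▒▒▒▓▓▓▓▓█████         
     ░░░░░▒▒▒▒▒▓▓▓▓▓█████         
     ░░░░░▒▒▒▒▒▓▓▓▓▓█████         
━━━━━━━━━━━━━━━━━━━━━━━━━━━━━━━━━━
     ┗━━━━━━━━━━━━━━━━━━━━━━━━━━┛ 
                                  
                                  
                                  
                                  
                                  
                                  
                                  
                                  
                                  
                                  
                                  


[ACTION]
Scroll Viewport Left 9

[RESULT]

┏━━━━━━━━━━━━━━━━━━━━━━━━━━━━━━━━━
┃ ImageViewer                     
┠─────────────────────────────────
┃     ░░░░░▒▒▒▒▒▓▓▓▓▓█████        
┃     ░░░░░▒▒▒▒▒▓▓▓▓▓█████        
┃     ░░░░░▒▒▒▒▒▓▓▓▓▓█████        
┃     ░░░░░▒▒▒▒▒▓▓▓▓▓█████        
┃     ░░░░░▒▒▒▒▒▓▓▓▓▓█████        
┃     ░░░░░▒▒▒▒▒▓▓▓▓▓█████        
┗━━━━━━━━━━━━━━━━━━━━━━━━━━━━━━━━━
      ┗━━━━━━━━━━━━━━━━━━━━━━━━━━┛
                                  
                                  
                                  
                                  
                                  
                                  
                                  
                                  
                                  
                                  
                                  


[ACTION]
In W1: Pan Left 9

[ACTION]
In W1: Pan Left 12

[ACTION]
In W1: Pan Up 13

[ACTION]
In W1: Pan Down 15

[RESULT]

┏━━━━━━━━━━━━━━━━━━━━━━━━━━━━━━━━━
┃ ImageViewer                     
┠─────────────────────────────────
┃     ░░░░░▒▒▒▒▒▓▓▓▓▓█████        
┃     ░░░░░▒▒▒▒▒▓▓▓▓▓█████        
┃     ░░░░░▒▒▒▒▒▓▓▓▓▓█████        
┃                                 
┃                                 
┃                                 
┗━━━━━━━━━━━━━━━━━━━━━━━━━━━━━━━━━
      ┗━━━━━━━━━━━━━━━━━━━━━━━━━━┛
                                  
                                  
                                  
                                  
                                  
                                  
                                  
                                  
                                  
                                  
                                  


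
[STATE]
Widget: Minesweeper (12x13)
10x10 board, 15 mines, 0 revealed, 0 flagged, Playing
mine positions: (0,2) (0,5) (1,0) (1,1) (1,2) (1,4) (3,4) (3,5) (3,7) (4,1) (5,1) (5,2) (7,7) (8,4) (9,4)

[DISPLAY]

■■■■■■■■■■  
■■■■■■■■■■  
■■■■■■■■■■  
■■■■■■■■■■  
■■■■■■■■■■  
■■■■■■■■■■  
■■■■■■■■■■  
■■■■■■■■■■  
■■■■■■■■■■  
■■■■■■■■■■  
            
            
            


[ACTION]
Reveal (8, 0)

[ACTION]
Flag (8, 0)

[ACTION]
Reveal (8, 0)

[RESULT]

■■■■■■■■■■  
■■■■■■■■■■  
■■■■■■■■■■  
■■■■■■■■■■  
■■■■■■■■■■  
■■■■■■■■■■  
1221■■■■■■  
   1■■■■■■  
   2■■■■■■  
   2■■■■■■  
            
            
            


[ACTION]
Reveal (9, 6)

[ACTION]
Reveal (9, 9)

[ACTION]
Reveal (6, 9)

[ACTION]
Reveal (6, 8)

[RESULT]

■■■■■■1     
■■■■■■1     
■■■■■■211   
■■■■■■■■1   
■■■222211   
■■■1        
1221  111   
   1111■1   
   2■2111   
   2■2      
            
            
            


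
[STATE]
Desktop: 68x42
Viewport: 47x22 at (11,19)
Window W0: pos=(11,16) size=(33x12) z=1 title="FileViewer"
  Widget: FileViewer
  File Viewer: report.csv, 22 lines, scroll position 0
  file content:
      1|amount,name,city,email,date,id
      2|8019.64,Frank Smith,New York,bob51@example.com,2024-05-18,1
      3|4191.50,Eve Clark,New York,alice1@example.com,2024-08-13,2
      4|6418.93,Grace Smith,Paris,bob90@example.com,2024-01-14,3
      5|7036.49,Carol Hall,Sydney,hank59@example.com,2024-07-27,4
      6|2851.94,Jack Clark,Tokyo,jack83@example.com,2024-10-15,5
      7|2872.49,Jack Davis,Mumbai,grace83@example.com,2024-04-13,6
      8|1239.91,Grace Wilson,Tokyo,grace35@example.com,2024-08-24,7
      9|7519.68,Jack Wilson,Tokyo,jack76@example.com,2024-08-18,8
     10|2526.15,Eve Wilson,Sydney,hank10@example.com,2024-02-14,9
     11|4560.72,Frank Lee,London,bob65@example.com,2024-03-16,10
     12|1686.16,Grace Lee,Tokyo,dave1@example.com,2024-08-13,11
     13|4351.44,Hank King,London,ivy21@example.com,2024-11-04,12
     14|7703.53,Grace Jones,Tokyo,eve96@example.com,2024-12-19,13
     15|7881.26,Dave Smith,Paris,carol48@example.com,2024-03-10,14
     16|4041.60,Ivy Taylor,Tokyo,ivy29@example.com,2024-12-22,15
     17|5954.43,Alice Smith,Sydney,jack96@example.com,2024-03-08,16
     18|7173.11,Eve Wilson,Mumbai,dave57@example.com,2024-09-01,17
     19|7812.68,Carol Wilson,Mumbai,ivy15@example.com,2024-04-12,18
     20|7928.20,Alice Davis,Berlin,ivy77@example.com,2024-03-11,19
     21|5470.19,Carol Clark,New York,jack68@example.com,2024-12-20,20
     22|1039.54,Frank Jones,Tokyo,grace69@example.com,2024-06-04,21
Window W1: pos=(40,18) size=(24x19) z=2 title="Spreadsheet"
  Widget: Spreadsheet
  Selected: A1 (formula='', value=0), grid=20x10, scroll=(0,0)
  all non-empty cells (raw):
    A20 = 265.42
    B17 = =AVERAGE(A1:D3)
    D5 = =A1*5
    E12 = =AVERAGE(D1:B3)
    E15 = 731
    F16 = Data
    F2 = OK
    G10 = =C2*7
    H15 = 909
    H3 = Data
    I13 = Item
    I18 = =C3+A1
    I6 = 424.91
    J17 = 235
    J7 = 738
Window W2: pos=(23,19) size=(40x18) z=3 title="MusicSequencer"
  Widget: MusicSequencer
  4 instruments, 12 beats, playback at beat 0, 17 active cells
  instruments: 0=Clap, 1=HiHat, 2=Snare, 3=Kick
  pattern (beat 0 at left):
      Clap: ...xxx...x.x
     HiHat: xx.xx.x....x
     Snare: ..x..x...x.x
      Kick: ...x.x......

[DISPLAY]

┃amount,name┏━━━━━━━━━━━━━━━━━━━━━━━━━━━━━━━━━━
┃8019.64,Fra┃ MusicSequencer                   
┃4191.50,Eve┠──────────────────────────────────
┃6418.93,Gra┃      ▼12345678901                
┃7036.49,Car┃  Clap···███···█·█                
┃2851.94,Jac┃ HiHat██·██·█····█                
┃2872.49,Jac┃ Snare··█··█···█·█                
┃1239.91,Gra┃  Kick···█·█······                
┗━━━━━━━━━━━┃                                  
            ┃                                  
            ┃                                  
            ┃                                  
            ┃                                  
            ┃                                  
            ┃                                  
            ┃                                  
            ┃                                  
            ┗━━━━━━━━━━━━━━━━━━━━━━━━━━━━━━━━━━
                                               
                                               
                                               
                                               


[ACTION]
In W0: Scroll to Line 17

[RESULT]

┃7881.26,Dav┏━━━━━━━━━━━━━━━━━━━━━━━━━━━━━━━━━━
┃4041.60,Ivy┃ MusicSequencer                   
┃5954.43,Ali┠──────────────────────────────────
┃7173.11,Eve┃      ▼12345678901                
┃7812.68,Car┃  Clap···███···█·█                
┃7928.20,Ali┃ HiHat██·██·█····█                
┃5470.19,Car┃ Snare··█··█···█·█                
┃1039.54,Fra┃  Kick···█·█······                
┗━━━━━━━━━━━┃                                  
            ┃                                  
            ┃                                  
            ┃                                  
            ┃                                  
            ┃                                  
            ┃                                  
            ┃                                  
            ┃                                  
            ┗━━━━━━━━━━━━━━━━━━━━━━━━━━━━━━━━━━
                                               
                                               
                                               
                                               


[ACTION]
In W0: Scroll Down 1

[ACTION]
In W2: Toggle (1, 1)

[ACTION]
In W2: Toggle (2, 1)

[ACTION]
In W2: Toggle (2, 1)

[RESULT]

┃7881.26,Dav┏━━━━━━━━━━━━━━━━━━━━━━━━━━━━━━━━━━
┃4041.60,Ivy┃ MusicSequencer                   
┃5954.43,Ali┠──────────────────────────────────
┃7173.11,Eve┃      ▼12345678901                
┃7812.68,Car┃  Clap···███···█·█                
┃7928.20,Ali┃ HiHat█··██·█····█                
┃5470.19,Car┃ Snare··█··█···█·█                
┃1039.54,Fra┃  Kick···█·█······                
┗━━━━━━━━━━━┃                                  
            ┃                                  
            ┃                                  
            ┃                                  
            ┃                                  
            ┃                                  
            ┃                                  
            ┃                                  
            ┃                                  
            ┗━━━━━━━━━━━━━━━━━━━━━━━━━━━━━━━━━━
                                               
                                               
                                               
                                               


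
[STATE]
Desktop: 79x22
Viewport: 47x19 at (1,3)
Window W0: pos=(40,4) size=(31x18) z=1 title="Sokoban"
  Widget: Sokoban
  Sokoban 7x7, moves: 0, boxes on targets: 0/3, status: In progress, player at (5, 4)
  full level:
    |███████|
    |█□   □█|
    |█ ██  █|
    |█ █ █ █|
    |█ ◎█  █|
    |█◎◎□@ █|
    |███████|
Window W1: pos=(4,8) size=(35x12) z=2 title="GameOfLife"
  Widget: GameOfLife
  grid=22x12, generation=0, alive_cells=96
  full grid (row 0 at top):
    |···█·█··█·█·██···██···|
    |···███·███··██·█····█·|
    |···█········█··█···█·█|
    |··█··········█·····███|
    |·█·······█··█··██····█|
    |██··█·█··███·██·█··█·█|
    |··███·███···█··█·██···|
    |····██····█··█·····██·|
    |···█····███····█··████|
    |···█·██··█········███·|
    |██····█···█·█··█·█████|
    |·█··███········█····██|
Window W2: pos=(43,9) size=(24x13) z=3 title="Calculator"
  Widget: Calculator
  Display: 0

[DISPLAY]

                                               
                                       ┏━━━━━━━
                                       ┃ Sokoba
                                       ┠───────
                                       ┃███████
   ┏━━━━━━━━━━━━━━━━━━━━━━━━━━━━━━━━━┓ ┃█□   □█
   ┃ GameOfLife                      ┃ ┃█ ┏━━━━
   ┠─────────────────────────────────┨ ┃█ ┃ Cal
   ┃Gen: 0                           ┃ ┃█ ┠────
   ┃···█········█··█···█·█           ┃ ┃█◎┃    
   ┃··█··········█·····███           ┃ ┃██┃┌───
   ┃·█·······█··█··██····█           ┃ ┃Mo┃│ 7 
   ┃██··█·█··███·██·█··█·█           ┃ ┃  ┃├───
   ┃··███·███···█··█·██···           ┃ ┃  ┃│ 4 
   ┃····██····█··█·····██·           ┃ ┃  ┃├───
   ┃···█····███····█··████           ┃ ┃  ┃│ 1 
   ┗━━━━━━━━━━━━━━━━━━━━━━━━━━━━━━━━━┛ ┃  ┃├───
                                       ┃  ┃│ 0 
                                       ┗━━┗━━━━


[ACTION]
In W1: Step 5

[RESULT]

                                               
                                       ┏━━━━━━━
                                       ┃ Sokoba
                                       ┠───────
                                       ┃███████
   ┏━━━━━━━━━━━━━━━━━━━━━━━━━━━━━━━━━┓ ┃█□   □█
   ┃ GameOfLife                      ┃ ┃█ ┏━━━━
   ┠─────────────────────────────────┨ ┃█ ┃ Cal
   ┃Gen: 5                           ┃ ┃█ ┠────
   ┃··█·██··██······█···██           ┃ ┃█◎┃    
   ┃███··███············██           ┃ ┃██┃┌───
   ┃··███··██·····█·······           ┃ ┃Mo┃│ 7 
   ┃···██·██·███··█··██···           ┃ ┃  ┃├───
   ┃······██·██·····███···           ┃ ┃  ┃│ 4 
   ┃················█··█··           ┃ ┃  ┃├───
   ┃····██····██·····███··           ┃ ┃  ┃│ 1 
   ┗━━━━━━━━━━━━━━━━━━━━━━━━━━━━━━━━━┛ ┃  ┃├───
                                       ┃  ┃│ 0 
                                       ┗━━┗━━━━


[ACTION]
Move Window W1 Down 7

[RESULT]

                                               
                                       ┏━━━━━━━
                                       ┃ Sokoba
                                       ┠───────
                                       ┃███████
                                       ┃█□   □█
                                       ┃█ ┏━━━━
   ┏━━━━━━━━━━━━━━━━━━━━━━━━━━━━━━━━━┓ ┃█ ┃ Cal
   ┃ GameOfLife                      ┃ ┃█ ┠────
   ┠─────────────────────────────────┨ ┃█◎┃    
   ┃Gen: 5                           ┃ ┃██┃┌───
   ┃··█·██··██······█···██           ┃ ┃Mo┃│ 7 
   ┃███··███············██           ┃ ┃  ┃├───
   ┃··███··██·····█·······           ┃ ┃  ┃│ 4 
   ┃···██·██·███··█··██···           ┃ ┃  ┃├───
   ┃······██·██·····███···           ┃ ┃  ┃│ 1 
   ┃················█··█··           ┃ ┃  ┃├───
   ┃····██····██·····███··           ┃ ┃  ┃│ 0 
   ┗━━━━━━━━━━━━━━━━━━━━━━━━━━━━━━━━━┛ ┗━━┗━━━━


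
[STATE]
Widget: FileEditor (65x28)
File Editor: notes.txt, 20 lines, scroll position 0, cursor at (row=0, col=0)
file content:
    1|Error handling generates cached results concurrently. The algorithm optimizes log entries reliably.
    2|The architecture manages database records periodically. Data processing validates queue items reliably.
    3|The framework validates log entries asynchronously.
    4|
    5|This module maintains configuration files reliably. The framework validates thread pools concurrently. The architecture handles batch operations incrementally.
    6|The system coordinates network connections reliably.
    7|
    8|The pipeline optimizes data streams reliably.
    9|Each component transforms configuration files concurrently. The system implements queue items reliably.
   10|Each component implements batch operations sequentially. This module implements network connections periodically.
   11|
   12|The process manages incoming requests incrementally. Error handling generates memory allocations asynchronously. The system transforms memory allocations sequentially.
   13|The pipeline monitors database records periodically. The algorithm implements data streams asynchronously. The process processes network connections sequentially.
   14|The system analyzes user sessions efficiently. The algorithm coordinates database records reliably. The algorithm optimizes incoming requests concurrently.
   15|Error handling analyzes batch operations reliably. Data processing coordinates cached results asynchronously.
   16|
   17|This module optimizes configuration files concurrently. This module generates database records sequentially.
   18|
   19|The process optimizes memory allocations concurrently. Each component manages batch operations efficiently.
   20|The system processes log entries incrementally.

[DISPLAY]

█rror handling generates cached results concurrently. The algori▲
The architecture manages database records periodically. Data pro█
The framework validates log entries asynchronously.             ░
                                                                ░
This module maintains configuration files reliably. The framewor░
The system coordinates network connections reliably.            ░
                                                                ░
The pipeline optimizes data streams reliably.                   ░
Each component transforms configuration files concurrently. The ░
Each component implements batch operations sequentially. This mo░
                                                                ░
The process manages incoming requests incrementally. Error handl░
The pipeline monitors database records periodically. The algorit░
The system analyzes user sessions efficiently. The algorithm coo░
Error handling analyzes batch operations reliably. Data processi░
                                                                ░
This module optimizes configuration files concurrently. This mod░
                                                                ░
The process optimizes memory allocations concurrently. Each comp░
The system processes log entries incrementally.                 ░
                                                                ░
                                                                ░
                                                                ░
                                                                ░
                                                                ░
                                                                ░
                                                                ░
                                                                ▼


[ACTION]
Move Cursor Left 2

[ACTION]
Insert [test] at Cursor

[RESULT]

test█rror handling generates cached results concurrently. The al▲
The architecture manages database records periodically. Data pro█
The framework validates log entries asynchronously.             ░
                                                                ░
This module maintains configuration files reliably. The framewor░
The system coordinates network connections reliably.            ░
                                                                ░
The pipeline optimizes data streams reliably.                   ░
Each component transforms configuration files concurrently. The ░
Each component implements batch operations sequentially. This mo░
                                                                ░
The process manages incoming requests incrementally. Error handl░
The pipeline monitors database records periodically. The algorit░
The system analyzes user sessions efficiently. The algorithm coo░
Error handling analyzes batch operations reliably. Data processi░
                                                                ░
This module optimizes configuration files concurrently. This mod░
                                                                ░
The process optimizes memory allocations concurrently. Each comp░
The system processes log entries incrementally.                 ░
                                                                ░
                                                                ░
                                                                ░
                                                                ░
                                                                ░
                                                                ░
                                                                ░
                                                                ▼


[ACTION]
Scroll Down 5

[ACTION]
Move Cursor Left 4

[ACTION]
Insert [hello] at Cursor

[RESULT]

hello█estError handling generates cached results concurrently. T▲
The architecture manages database records periodically. Data pro█
The framework validates log entries asynchronously.             ░
                                                                ░
This module maintains configuration files reliably. The framewor░
The system coordinates network connections reliably.            ░
                                                                ░
The pipeline optimizes data streams reliably.                   ░
Each component transforms configuration files concurrently. The ░
Each component implements batch operations sequentially. This mo░
                                                                ░
The process manages incoming requests incrementally. Error handl░
The pipeline monitors database records periodically. The algorit░
The system analyzes user sessions efficiently. The algorithm coo░
Error handling analyzes batch operations reliably. Data processi░
                                                                ░
This module optimizes configuration files concurrently. This mod░
                                                                ░
The process optimizes memory allocations concurrently. Each comp░
The system processes log entries incrementally.                 ░
                                                                ░
                                                                ░
                                                                ░
                                                                ░
                                                                ░
                                                                ░
                                                                ░
                                                                ▼


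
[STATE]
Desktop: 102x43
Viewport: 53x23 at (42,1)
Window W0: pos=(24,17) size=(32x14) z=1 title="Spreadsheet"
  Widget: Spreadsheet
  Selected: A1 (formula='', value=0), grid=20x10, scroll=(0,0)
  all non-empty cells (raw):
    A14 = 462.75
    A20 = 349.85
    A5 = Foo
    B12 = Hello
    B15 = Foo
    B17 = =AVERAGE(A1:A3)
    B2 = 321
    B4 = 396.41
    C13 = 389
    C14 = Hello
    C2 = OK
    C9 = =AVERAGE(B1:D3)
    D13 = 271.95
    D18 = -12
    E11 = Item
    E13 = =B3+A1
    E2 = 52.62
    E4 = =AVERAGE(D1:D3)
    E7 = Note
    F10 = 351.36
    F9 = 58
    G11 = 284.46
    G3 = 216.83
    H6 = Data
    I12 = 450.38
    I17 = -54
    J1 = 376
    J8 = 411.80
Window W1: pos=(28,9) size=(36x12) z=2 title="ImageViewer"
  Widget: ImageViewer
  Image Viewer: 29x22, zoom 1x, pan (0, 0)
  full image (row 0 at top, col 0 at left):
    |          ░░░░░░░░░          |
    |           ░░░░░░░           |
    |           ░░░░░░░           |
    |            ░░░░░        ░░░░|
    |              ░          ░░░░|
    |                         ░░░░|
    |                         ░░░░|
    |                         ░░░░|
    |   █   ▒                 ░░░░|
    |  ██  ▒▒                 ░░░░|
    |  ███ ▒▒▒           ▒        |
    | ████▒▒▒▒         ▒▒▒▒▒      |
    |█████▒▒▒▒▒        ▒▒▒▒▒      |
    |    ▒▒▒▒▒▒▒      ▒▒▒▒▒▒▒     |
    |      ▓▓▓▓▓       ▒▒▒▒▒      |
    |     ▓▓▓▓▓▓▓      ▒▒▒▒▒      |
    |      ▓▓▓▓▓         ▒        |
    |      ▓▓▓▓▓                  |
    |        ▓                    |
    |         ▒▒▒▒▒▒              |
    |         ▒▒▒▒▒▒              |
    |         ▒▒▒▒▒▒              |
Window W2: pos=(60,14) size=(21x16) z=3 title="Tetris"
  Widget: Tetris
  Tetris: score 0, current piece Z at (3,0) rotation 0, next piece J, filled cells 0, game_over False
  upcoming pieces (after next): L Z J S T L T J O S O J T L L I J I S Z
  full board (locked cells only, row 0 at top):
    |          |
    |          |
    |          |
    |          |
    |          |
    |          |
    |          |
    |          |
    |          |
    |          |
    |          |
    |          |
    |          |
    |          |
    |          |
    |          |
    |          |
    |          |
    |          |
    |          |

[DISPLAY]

                                                     
                                                     
                                                     
                                                     
                                                     
                                                     
                                                     
                                                     
━━━━━━━━━━━━━━━━━━━━━┓                               
                     ┃                               
─────────────────────┨                               
░░░░░░               ┃                               
░░░░░                ┃                               
░░░░░             ┏━━━━━━━━━━━━━━━━━━━┓              
░░░░        ░░░░  ┃ Tetris            ┃              
 ░          ░░░░  ┠───────────────────┨              
            ░░░░  ┃          │Next:   ┃              
            ░░░░  ┃          │█       ┃              
            ░░░░  ┃          │███     ┃              
━━━━━━━━━━━━━━━━━━┃          │        ┃              
      C      ┃    ┃          │        ┃              
-------------┃    ┃          │        ┃              
  0       0  ┃    ┃          │Score:  ┃              


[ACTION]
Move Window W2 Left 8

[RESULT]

                                                     
                                                     
                                                     
                                                     
                                                     
                                                     
                                                     
                                                     
━━━━━━━━━━━━━━━━━━━━━┓                               
                     ┃                               
─────────────────────┨                               
░░░░░░               ┃                               
░░░░░                ┃                               
░░░░░     ┏━━━━━━━━━━━━━━━━━━━┓                      
░░░░      ┃ Tetris            ┃                      
 ░        ┠───────────────────┨                      
          ┃          │Next:   ┃                      
          ┃          │█       ┃                      
          ┃          │███     ┃                      
━━━━━━━━━━┃          │        ┃                      
      C   ┃          │        ┃                      
----------┃          │        ┃                      
  0       ┃          │Score:  ┃                      


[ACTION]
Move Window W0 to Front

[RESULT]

                                                     
                                                     
                                                     
                                                     
                                                     
                                                     
                                                     
                                                     
━━━━━━━━━━━━━━━━━━━━━┓                               
                     ┃                               
─────────────────────┨                               
░░░░░░               ┃                               
░░░░░                ┃                               
░░░░░     ┏━━━━━━━━━━━━━━━━━━━┓                      
░░░░      ┃ Tetris            ┃                      
 ░        ┠───────────────────┨                      
━━━━━━━━━━━━━┓       │Next:   ┃                      
             ┃       │█       ┃                      
─────────────┨       │███     ┃                      
             ┃       │        ┃                      
      C      ┃       │        ┃                      
-------------┃       │        ┃                      
  0       0  ┃       │Score:  ┃                      


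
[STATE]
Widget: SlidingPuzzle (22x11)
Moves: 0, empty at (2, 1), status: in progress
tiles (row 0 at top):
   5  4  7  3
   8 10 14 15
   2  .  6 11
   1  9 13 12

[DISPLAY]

┌────┬────┬────┬────┐ 
│  5 │  4 │  7 │  3 │ 
├────┼────┼────┼────┤ 
│  8 │ 10 │ 14 │ 15 │ 
├────┼────┼────┼────┤ 
│  2 │    │  6 │ 11 │ 
├────┼────┼────┼────┤ 
│  1 │  9 │ 13 │ 12 │ 
└────┴────┴────┴────┘ 
Moves: 0              
                      


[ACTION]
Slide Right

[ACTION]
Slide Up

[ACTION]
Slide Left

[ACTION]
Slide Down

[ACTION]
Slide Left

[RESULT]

┌────┬────┬────┬────┐ 
│  5 │  4 │  7 │  3 │ 
├────┼────┼────┼────┤ 
│  8 │ 10 │ 14 │ 15 │ 
├────┼────┼────┼────┤ 
│  1 │  6 │    │ 11 │ 
├────┼────┼────┼────┤ 
│  9 │  2 │ 13 │ 12 │ 
└────┴────┴────┴────┘ 
Moves: 5              
                      


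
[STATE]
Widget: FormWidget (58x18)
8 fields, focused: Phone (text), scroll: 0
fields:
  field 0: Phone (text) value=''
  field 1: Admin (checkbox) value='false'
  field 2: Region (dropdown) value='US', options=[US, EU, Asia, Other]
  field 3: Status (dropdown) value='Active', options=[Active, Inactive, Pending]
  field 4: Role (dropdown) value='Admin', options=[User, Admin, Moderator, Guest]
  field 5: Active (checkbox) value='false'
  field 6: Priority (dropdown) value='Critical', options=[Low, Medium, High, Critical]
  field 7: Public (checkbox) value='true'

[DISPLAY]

> Phone:      [                                          ]
  Admin:      [ ]                                         
  Region:     [US                                       ▼]
  Status:     [Active                                   ▼]
  Role:       [Admin                                    ▼]
  Active:     [ ]                                         
  Priority:   [Critical                                 ▼]
  Public:     [x]                                         
                                                          
                                                          
                                                          
                                                          
                                                          
                                                          
                                                          
                                                          
                                                          
                                                          


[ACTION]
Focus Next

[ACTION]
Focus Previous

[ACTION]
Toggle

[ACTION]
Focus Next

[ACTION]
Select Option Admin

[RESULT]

  Phone:      [                                          ]
> Admin:      [ ]                                         
  Region:     [US                                       ▼]
  Status:     [Active                                   ▼]
  Role:       [Admin                                    ▼]
  Active:     [ ]                                         
  Priority:   [Critical                                 ▼]
  Public:     [x]                                         
                                                          
                                                          
                                                          
                                                          
                                                          
                                                          
                                                          
                                                          
                                                          
                                                          


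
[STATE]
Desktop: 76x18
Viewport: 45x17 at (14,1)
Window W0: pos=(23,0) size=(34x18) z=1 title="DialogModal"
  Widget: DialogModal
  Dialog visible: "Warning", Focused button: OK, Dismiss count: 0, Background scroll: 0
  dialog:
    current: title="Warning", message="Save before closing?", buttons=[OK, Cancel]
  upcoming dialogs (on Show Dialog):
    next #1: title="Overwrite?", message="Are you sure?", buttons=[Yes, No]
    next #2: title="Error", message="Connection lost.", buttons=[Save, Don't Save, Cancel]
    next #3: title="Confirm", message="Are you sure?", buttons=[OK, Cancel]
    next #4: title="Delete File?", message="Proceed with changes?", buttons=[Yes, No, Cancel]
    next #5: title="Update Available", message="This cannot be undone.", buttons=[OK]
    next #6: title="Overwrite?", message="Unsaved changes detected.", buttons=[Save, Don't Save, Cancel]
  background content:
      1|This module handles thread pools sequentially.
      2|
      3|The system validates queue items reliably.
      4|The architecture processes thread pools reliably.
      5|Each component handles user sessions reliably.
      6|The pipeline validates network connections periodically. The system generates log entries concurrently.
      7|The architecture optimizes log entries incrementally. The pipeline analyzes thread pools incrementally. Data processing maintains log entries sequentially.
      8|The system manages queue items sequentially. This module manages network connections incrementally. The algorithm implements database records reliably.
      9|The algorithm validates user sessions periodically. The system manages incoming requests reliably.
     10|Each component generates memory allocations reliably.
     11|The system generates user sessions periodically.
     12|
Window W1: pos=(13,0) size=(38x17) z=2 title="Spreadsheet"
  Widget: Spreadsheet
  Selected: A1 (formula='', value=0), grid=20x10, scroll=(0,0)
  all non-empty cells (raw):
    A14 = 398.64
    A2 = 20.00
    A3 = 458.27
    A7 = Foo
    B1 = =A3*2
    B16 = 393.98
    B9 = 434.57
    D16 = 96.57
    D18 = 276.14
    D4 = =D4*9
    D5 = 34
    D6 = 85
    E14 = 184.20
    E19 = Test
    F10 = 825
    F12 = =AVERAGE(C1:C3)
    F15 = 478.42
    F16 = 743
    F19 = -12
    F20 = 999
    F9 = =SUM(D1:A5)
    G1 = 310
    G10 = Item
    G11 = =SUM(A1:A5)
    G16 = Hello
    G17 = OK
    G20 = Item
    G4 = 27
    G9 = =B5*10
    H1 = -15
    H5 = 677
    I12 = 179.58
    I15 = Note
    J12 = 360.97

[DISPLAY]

 Spreadsheet                        ┃     ┃  
────────────────────────────────────┨─────┨  
A1:                                 ┃pools┃  
       A       B       C       D    ┃     ┃  
------------------------------------┃items┃  
  1      [0]  916.54       0       0┃threa┃  
  2       20       0       0       0┃┐sess┃  
  3   458.27       0       0       0┃│rk c┃  
  4        0       0       0#CIRC!  ┃│og e┃  
  5        0       0       0      34┃│ms s┃  
  6        0       0       0      85┃┘ ses┃  
  7 Foo            0       0       0┃mory ┃  
  8        0       0       0       0┃essio┃  
  9        0  434.57       0       0┃     ┃  
 10        0       0       0       0┃     ┃  
━━━━━━━━━━━━━━━━━━━━━━━━━━━━━━━━━━━━┛     ┃  
         ┗━━━━━━━━━━━━━━━━━━━━━━━━━━━━━━━━┛  


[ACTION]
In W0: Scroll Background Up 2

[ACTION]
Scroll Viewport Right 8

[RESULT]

heet                        ┃     ┃          
────────────────────────────┨─────┨          
                            ┃pools┃          
       B       C       D    ┃     ┃          
----------------------------┃items┃          
 [0]  916.54       0       0┃threa┃          
  20       0       0       0┃┐sess┃          
8.27       0       0       0┃│rk c┃          
   0       0       0#CIRC!  ┃│og e┃          
   0       0       0      34┃│ms s┃          
   0       0       0      85┃┘ ses┃          
           0       0       0┃mory ┃          
   0       0       0       0┃essio┃          
   0  434.57       0       0┃     ┃          
   0       0       0       0┃     ┃          
━━━━━━━━━━━━━━━━━━━━━━━━━━━━┛     ┃          
 ┗━━━━━━━━━━━━━━━━━━━━━━━━━━━━━━━━┛          


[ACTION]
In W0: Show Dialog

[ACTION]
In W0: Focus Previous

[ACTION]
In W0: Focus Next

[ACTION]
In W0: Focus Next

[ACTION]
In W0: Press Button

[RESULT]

heet                        ┃     ┃          
────────────────────────────┨─────┨          
                            ┃pools┃          
       B       C       D    ┃     ┃          
----------------------------┃items┃          
 [0]  916.54       0       0┃threa┃          
  20       0       0       0┃ sess┃          
8.27       0       0       0┃ork c┃          
   0       0       0#CIRC!  ┃log e┃          
   0       0       0      34┃ems s┃          
   0       0       0      85┃r ses┃          
           0       0       0┃mory ┃          
   0       0       0       0┃essio┃          
   0  434.57       0       0┃     ┃          
   0       0       0       0┃     ┃          
━━━━━━━━━━━━━━━━━━━━━━━━━━━━┛     ┃          
 ┗━━━━━━━━━━━━━━━━━━━━━━━━━━━━━━━━┛          
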